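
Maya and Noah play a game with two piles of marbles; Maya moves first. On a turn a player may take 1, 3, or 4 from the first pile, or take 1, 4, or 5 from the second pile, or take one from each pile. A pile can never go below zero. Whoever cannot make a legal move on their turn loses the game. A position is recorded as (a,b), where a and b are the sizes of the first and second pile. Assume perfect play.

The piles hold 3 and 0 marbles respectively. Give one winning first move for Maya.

Use the standard recursion: the mover loses at a terminal position; elsewhere, the mover wins exactly when some move hands the opponent an L position.
No move ever increases a pile, so every position that can arise here has a ≤ 3 and b ≤ 0; it is enough to label the cells with 0 ≤ a ≤ 3 and 0 ≤ b ≤ 0.
Every move lowers a or b (never raises either), so fill the grid row by row in increasing a, and left to right within a row: each cell's successors are then already labelled.
      b=0
a=0:    L
a=1:    W
a=2:    L
a=3:    W
Cells with no legal move (terminal, hence L): (0,0).
The remaining L cells, each justified by listing all of its moves:
(2,0): →(1,0)(W) only, which is W, so L
Every other cell has at least one move into one of the L cells above, so it is W.
From (3,0), the L positions reachable in one move are: (2,0), (0,0). Any move reaching one of these is winning.

Move to (2,0).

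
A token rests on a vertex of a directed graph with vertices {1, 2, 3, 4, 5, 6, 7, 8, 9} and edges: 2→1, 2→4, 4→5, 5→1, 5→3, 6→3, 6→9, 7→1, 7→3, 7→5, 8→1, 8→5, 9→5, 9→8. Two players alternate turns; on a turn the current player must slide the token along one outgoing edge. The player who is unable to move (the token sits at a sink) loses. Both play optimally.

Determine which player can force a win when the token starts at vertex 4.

The second player wins.

Classify positions by backward induction: terminal positions (no move available) are L. From any other position, the mover wins iff some move reaches an L.
Every edge goes from a vertex to one that appears earlier in the order 1, 3, 5, 8, 9, 6, 7, 4, 2, so processing vertices in that order labels each vertex after all of its successors.
1: no outgoing edge → L
3: no outgoing edge → L
5: reaches L-position 3 → W
8: reaches L-position 1 → W
9: only reaches 8(W), 5(W), all W → L
6: reaches L-position 9 → W
7: reaches L-position 3 → W
4: only reaches 5(W), which is W → L
2: reaches L-position 4 → W
Every move from 4 reaches a W position, so the mover loses.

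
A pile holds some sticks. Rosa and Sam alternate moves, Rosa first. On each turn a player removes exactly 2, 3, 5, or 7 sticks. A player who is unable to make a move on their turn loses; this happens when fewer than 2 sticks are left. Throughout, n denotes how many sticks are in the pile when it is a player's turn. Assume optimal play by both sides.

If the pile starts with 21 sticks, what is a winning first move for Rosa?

Remove 2, leaving 19.

Work bottom-up. With no move the player to move loses. Otherwise the position is W if at least one move leads to an L position for the opponent, and L if every move leads to a W.
n=0: no move → L
n=1: no move → L
n=2: W (go to 0, an L position)
n=3: W (go to 1, an L position)
n=4: W (go to 1, an L position)
n=5: W (go to 0, an L position)
n=6: W (go to 1, an L position)
n=7: W (go to 0, an L position)
n=8: W (go to 1, an L position)
n=9: L (options 7(W), 6(W), 4(W), 2(W) are all W)
n=10: L (options 8(W), 7(W), 5(W), 3(W) are all W)
n=11: W (go to 9, an L position)
n=12: W (go to 10, an L position)
n=13: W (go to 10, an L position)
n=14: W (go to 9, an L position)
n=15: W (go to 10, an L position)
n=16: W (go to 9, an L position)
n=17: W (go to 10, an L position)
n=18: L (options 16(W), 15(W), 13(W), 11(W) are all W)
n=19: L (options 17(W), 16(W), 14(W), 12(W) are all W)
n=20: W (go to 18, an L position)
n=21: W (go to 19, an L position)
From 21, the L positions reachable in one move are: 19, 18. Any move reaching one of these is winning.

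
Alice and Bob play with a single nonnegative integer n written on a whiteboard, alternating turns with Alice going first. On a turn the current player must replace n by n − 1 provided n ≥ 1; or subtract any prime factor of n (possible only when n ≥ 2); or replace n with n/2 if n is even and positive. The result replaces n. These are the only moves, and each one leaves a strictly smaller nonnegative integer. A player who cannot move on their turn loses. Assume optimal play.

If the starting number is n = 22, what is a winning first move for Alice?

Classify positions by backward induction: terminal positions (no move available) are L. From any other position, the mover wins iff some move reaches an L.
n=0: no move → L
n=1: reaches L-position 0 → W
n=2: reaches L-position 0 → W
n=3: reaches L-position 0 → W
n=4: only reaches 2(W), 3(W), all W → L
n=5: reaches L-position 0 → W
n=6: reaches L-position 4 → W
n=7: reaches L-position 0 → W
n=8: reaches L-position 4 → W
n=9: only reaches 6(W), 8(W), all W → L
n=10: reaches L-position 9 → W
n=11: reaches L-position 0 → W
n=12: reaches L-position 9 → W
n=13: reaches L-position 0 → W
n=14: only reaches 7(W), 12(W), 13(W), all W → L
n=15: reaches L-position 14 → W
n=16: reaches L-position 14 → W
n=17: reaches L-position 0 → W
n=18: reaches L-position 9 → W
n=19: reaches L-position 0 → W
n=20: only reaches 10(W), 15(W), 18(W), 19(W), all W → L
n=21: reaches L-position 14 → W
n=22: reaches L-position 20 → W
From 22, the L positions reachable in one move are: 20.

Move to 20.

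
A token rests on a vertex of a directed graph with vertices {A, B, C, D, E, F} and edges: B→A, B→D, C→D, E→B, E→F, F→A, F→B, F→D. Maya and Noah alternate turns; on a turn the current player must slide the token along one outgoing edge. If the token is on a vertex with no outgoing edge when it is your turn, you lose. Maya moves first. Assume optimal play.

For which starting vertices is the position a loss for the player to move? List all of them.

Label each position W (a win for the player to move) or L (a loss). A position with no legal move is L; any other position is W exactly when some move reaches an L, and L when every move reaches a W.
Every edge goes from a vertex to one that appears earlier in the order D, A, B, F, E, C, so processing vertices in that order labels each vertex after all of its successors.
D: no outgoing edge → L
A: no outgoing edge → L
B: can move to A, which is L ⇒ W
F: can move to A, which is L ⇒ W
E: moves to F(W), B(W); every one is W ⇒ L
C: can move to D, which is L ⇒ W
The losing starting vertices are exactly the entries labelled L in this table (3 of them).

A, D, E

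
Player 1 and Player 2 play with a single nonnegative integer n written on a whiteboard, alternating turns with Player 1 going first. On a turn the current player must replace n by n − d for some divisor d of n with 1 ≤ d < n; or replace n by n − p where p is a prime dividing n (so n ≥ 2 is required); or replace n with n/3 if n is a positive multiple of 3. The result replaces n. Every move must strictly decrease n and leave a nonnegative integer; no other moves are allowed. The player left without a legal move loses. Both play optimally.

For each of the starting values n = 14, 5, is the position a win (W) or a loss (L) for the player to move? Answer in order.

Label each position W (a win for the player to move) or L (a loss). A position with no legal move is L; any other position is W exactly when some move reaches an L, and L when every move reaches a W.
n=0: no move → L
n=1: no move → L
n=2: W (go to 0, an L position)
n=3: W (go to 0, an L position)
n=4: L (options 2(W), 3(W) are all W)
n=5: W (go to 0, an L position)
n=6: W (go to 4, an L position)
n=7: W (go to 0, an L position)
n=8: W (go to 4, an L position)
n=9: L (options 3(W), 6(W), 8(W) are all W)
n=10: W (go to 9, an L position)
n=11: W (go to 0, an L position)
n=12: W (go to 4, an L position)
n=13: W (go to 0, an L position)
n=14: L (options 7(W), 12(W), 13(W) are all W)

14: L, 5: W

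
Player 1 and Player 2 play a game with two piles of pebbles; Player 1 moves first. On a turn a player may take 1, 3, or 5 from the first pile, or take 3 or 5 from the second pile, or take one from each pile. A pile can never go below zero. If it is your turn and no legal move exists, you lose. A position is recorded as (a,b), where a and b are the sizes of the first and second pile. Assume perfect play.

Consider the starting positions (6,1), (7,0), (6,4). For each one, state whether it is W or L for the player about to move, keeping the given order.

(6,1): L, (7,0): W, (6,4): W

Use the standard recursion: the mover loses at a terminal position; elsewhere, the mover wins exactly when some move hands the opponent an L position.
No move ever increases a pile, so every position that can arise here has a ≤ 7 and b ≤ 4; it is enough to label the cells with 0 ≤ a ≤ 7 and 0 ≤ b ≤ 4.
Every move lowers a or b (never raises either), so fill the grid row by row in increasing a, and left to right within a row: each cell's successors are then already labelled.
      b=0  b=1  b=2  b=3  b=4
a=0:    L    L    L    W    W
a=1:    W    W    W    W    L
a=2:    L    L    L    W    W
a=3:    W    W    W    W    L
a=4:    L    L    L    W    W
a=5:    W    W    W    W    L
a=6:    L    L    L    W    W
a=7:    W    W    W    W    L
Cells with no legal move (terminal, hence L): (0,0), (0,1), (0,2).
The remaining L cells, each justified by listing all of its moves:
(1,4): →(0,4)(W), (1,1)(W), (0,3)(W) — all W, so L
(2,0): →(1,0)(W) only, which is W, so L
(2,1): →(1,1)(W), (1,0)(W) — all W, so L
(2,2): →(1,2)(W), (1,1)(W) — all W, so L
(3,4): →(2,4)(W), (0,4)(W), (3,1)(W), (2,3)(W) — all W, so L
(4,0): →(3,0)(W), (1,0)(W) — all W, so L
(4,1): →(3,1)(W), (1,1)(W), (3,0)(W) — all W, so L
(4,2): →(3,2)(W), (1,2)(W), (3,1)(W) — all W, so L
(5,4): →(4,4)(W), (2,4)(W), (0,4)(W), (5,1)(W), (4,3)(W) — all W, so L
(6,0): →(5,0)(W), (3,0)(W), (1,0)(W) — all W, so L
(6,1): →(5,1)(W), (3,1)(W), (1,1)(W), (5,0)(W) — all W, so L
(6,2): →(5,2)(W), (3,2)(W), (1,2)(W), (5,1)(W) — all W, so L
(7,4): →(6,4)(W), (4,4)(W), (2,4)(W), (7,1)(W), (6,3)(W) — all W, so L
Every other cell has at least one move into one of the L cells above, so it is W.
(6,1): one of the L cells justified above, so L
(7,0): the move to (6,0) reaches an L cell, so W
(6,4): the move to (5,4) reaches an L cell, so W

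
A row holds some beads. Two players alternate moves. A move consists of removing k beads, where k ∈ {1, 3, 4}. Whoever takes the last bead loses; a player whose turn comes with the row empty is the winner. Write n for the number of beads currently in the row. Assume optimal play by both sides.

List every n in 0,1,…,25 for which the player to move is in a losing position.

Label each position W (a win for the player to move) or L (a loss). A position with no legal move is W; any other position is W exactly when some move reaches an L, and L when every move reaches a W.
n=0: no move; the opponent has just taken the last bead and therefore loses → W
n=1: L (sole option 0(W) is W)
n=2: W (go to 1, an L position)
n=3: L (options 2(W), 0(W) are all W)
n=4: W (go to 3, an L position)
n=5: W (go to 1, an L position)
n=6: W (go to 3, an L position)
n=7: W (go to 3, an L position)
n=8: L (options 7(W), 5(W), 4(W) are all W)
n=9: W (go to 8, an L position)
n=10: L (options 9(W), 7(W), 6(W) are all W)
n=11: W (go to 10, an L position)
n=12: W (go to 8, an L position)
n=13: W (go to 10, an L position)
n=14: W (go to 10, an L position)
n=15: L (options 14(W), 12(W), 11(W) are all W)
n=16: W (go to 15, an L position)
n=17: L (options 16(W), 14(W), 13(W) are all W)
n=18: W (go to 17, an L position)
n=19: W (go to 15, an L position)
n=20: W (go to 17, an L position)
n=21: W (go to 17, an L position)
n=22: L (options 21(W), 19(W), 18(W) are all W)
n=23: W (go to 22, an L position)
n=24: L (options 23(W), 21(W), 20(W) are all W)
n=25: W (go to 24, an L position)
The losing starting values of n are exactly the entries labelled L in this table (8 of them).

1, 3, 8, 10, 15, 17, 22, 24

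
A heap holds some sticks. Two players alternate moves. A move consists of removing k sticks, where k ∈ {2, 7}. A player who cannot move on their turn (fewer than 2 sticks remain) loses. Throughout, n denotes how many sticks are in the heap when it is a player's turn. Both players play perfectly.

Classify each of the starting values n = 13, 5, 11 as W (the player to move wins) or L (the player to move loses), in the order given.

Label each position W (a win for the player to move) or L (a loss). A position with no legal move is L; any other position is W exactly when some move reaches an L, and L when every move reaches a W.
n=0: no move → L
n=1: no move → L
n=2: W (go to 0, an L position)
n=3: W (go to 1, an L position)
n=4: L (sole option 2(W) is W)
n=5: L (sole option 3(W) is W)
n=6: W (go to 4, an L position)
n=7: W (go to 5, an L position)
n=8: W (go to 1, an L position)
n=9: L (options 7(W), 2(W) are all W)
n=10: L (options 8(W), 3(W) are all W)
n=11: W (go to 9, an L position)
n=12: W (go to 10, an L position)
n=13: L (options 11(W), 6(W) are all W)

13: L, 5: L, 11: W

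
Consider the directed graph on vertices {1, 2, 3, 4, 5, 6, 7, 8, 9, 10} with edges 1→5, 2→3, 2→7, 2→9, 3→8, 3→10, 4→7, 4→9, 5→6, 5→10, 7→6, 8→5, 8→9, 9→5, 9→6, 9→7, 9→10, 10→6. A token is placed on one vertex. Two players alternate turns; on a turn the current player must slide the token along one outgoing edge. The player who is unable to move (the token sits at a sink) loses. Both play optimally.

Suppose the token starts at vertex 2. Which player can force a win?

Work bottom-up. With no move the player to move loses. Otherwise the position is W if at least one move leads to an L position for the opponent, and L if every move leads to a W.
Every edge goes from a vertex to one that appears earlier in the order 6, 10, 5, 7, 1, 9, 8, 4, 3, 2, so processing vertices in that order labels each vertex after all of its successors.
6: no outgoing edge → L
10: can move to 6, which is L ⇒ W
5: can move to 6, which is L ⇒ W
7: can move to 6, which is L ⇒ W
1: the only move is to 5(W), a W ⇒ L
9: can move to 6, which is L ⇒ W
8: moves to 9(W), 5(W); every one is W ⇒ L
4: moves to 9(W), 7(W); every one is W ⇒ L
3: can move to 8, which is L ⇒ W
2: moves to 3(W), 9(W), 7(W); every one is W ⇒ L
The starting position 2 is L: whatever the player to move does, the opponent receives a W position.

The second player wins.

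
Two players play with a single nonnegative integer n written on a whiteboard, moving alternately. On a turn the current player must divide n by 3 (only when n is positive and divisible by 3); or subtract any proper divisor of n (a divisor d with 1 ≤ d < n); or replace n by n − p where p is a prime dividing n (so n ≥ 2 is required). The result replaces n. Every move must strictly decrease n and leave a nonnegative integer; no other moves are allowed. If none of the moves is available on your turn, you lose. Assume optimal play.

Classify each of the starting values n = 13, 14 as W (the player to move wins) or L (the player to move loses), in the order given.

Positions with no move are L. A position that does have a move is losing for the player to move precisely when every available move leads to a winning position for the opponent. Fill in the labels:
n=0: no move → L
n=1: no move → L
n=2: can move to 0, which is L ⇒ W
n=3: can move to 0, which is L ⇒ W
n=4: moves to 2(W), 3(W); every one is W ⇒ L
n=5: can move to 0, which is L ⇒ W
n=6: can move to 4, which is L ⇒ W
n=7: can move to 0, which is L ⇒ W
n=8: can move to 4, which is L ⇒ W
n=9: moves to 3(W), 6(W), 8(W); every one is W ⇒ L
n=10: can move to 9, which is L ⇒ W
n=11: can move to 0, which is L ⇒ W
n=12: can move to 4, which is L ⇒ W
n=13: can move to 0, which is L ⇒ W
n=14: moves to 7(W), 12(W), 13(W); every one is W ⇒ L

13: W, 14: L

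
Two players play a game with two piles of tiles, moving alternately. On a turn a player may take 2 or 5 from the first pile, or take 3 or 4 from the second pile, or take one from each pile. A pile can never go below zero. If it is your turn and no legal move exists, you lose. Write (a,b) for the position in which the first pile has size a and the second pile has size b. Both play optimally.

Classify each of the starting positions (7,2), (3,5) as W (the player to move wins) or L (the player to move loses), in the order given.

Label each position W (a win for the player to move) or L (a loss). A position with no legal move is L; any other position is W exactly when some move reaches an L, and L when every move reaches a W.
No move ever increases a pile, so every position that can arise here has a ≤ 7 and b ≤ 5; it is enough to label the cells with 0 ≤ a ≤ 7 and 0 ≤ b ≤ 5.
Every move lowers a or b (never raises either), so fill the grid row by row in increasing a, and left to right within a row: each cell's successors are then already labelled.
      b=0  b=1  b=2  b=3  b=4  b=5
a=0:    L    L    L    W    W    W
a=1:    L    W    W    W    W    L
a=2:    W    W    W    L    L    L
a=3:    W    L    L    L    W    W
a=4:    L    L    W    W    W    W
a=5:    W    W    W    W    L    L
a=6:    W    W    L    L    L    W
a=7:    L    L    L    W    W    W
Cells with no legal move (terminal, hence L): (0,0), (0,1), (0,2), (1,0).
The remaining L cells, each justified by listing all of its moves:
(1,5): only reaches (1,2)(W), (1,1)(W), (0,4)(W), all W → L
(2,3): only reaches (0,3)(W), (2,0)(W), (1,2)(W), all W → L
(2,4): only reaches (0,4)(W), (2,1)(W), (2,0)(W), (1,3)(W), all W → L
(2,5): only reaches (0,5)(W), (2,2)(W), (2,1)(W), (1,4)(W), all W → L
(3,1): only reaches (1,1)(W), (2,0)(W), all W → L
(3,2): only reaches (1,2)(W), (2,1)(W), all W → L
(3,3): only reaches (1,3)(W), (3,0)(W), (2,2)(W), all W → L
(4,0): only reaches (2,0)(W), which is W → L
(4,1): only reaches (2,1)(W), (3,0)(W), all W → L
(5,4): only reaches (3,4)(W), (0,4)(W), (5,1)(W), (5,0)(W), (4,3)(W), all W → L
(5,5): only reaches (3,5)(W), (0,5)(W), (5,2)(W), (5,1)(W), (4,4)(W), all W → L
(6,2): only reaches (4,2)(W), (1,2)(W), (5,1)(W), all W → L
(6,3): only reaches (4,3)(W), (1,3)(W), (6,0)(W), (5,2)(W), all W → L
(6,4): only reaches (4,4)(W), (1,4)(W), (6,1)(W), (6,0)(W), (5,3)(W), all W → L
(7,0): only reaches (5,0)(W), (2,0)(W), all W → L
(7,1): only reaches (5,1)(W), (2,1)(W), (6,0)(W), all W → L
(7,2): only reaches (5,2)(W), (2,2)(W), (6,1)(W), all W → L
Every other cell has at least one move into one of the L cells above, so it is W.
(7,2): one of the L cells justified above, so L
(3,5): the move to (1,5) reaches an L cell, so W

(7,2): L, (3,5): W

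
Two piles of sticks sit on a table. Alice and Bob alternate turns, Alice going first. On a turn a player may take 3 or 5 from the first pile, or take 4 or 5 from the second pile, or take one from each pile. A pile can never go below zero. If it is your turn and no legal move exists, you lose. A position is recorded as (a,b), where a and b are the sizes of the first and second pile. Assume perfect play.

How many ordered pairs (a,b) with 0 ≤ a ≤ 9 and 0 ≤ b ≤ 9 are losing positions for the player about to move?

Positions with no move are L. A position that does have a move is losing for the player to move precisely when every available move leads to a winning position for the opponent. Fill in the labels:
Every move lowers a or b (never raises either), so fill the grid row by row in increasing a, and left to right within a row: each cell's successors are then already labelled.
      b=0  b=1  b=2  b=3  b=4  b=5  b=6  b=7  b=8  b=9
a=0:    L    L    L    L    W    W    W    W    W    L
a=1:    L    W    W    W    W    W    L    L    L    L
a=2:    L    W    L    L    W    W    W    W    W    W
a=3:    W    W    W    W    W    L    L    L    L    W
a=4:    W    L    L    L    L    W    W    W    W    W
a=5:    W    W    W    W    W    W    L    L    L    W
a=6:    W    L    L    L    L    W    W    W    W    W
a=7:    W    W    W    W    W    W    L    L    L    L
a=8:    L    L    L    L    W    W    W    W    W    W
a=9:    L    W    W    W    W    W    L    L    L    L
Cells with no legal move (terminal, hence L): (0,0), (0,1), (0,2), (0,3), (1,0), (2,0).
The remaining L cells, each justified by listing all of its moves:
(0,9): L (options (0,5)(W), (0,4)(W) are all W)
(1,6): L (options (1,2)(W), (1,1)(W), (0,5)(W) are all W)
(1,7): L (options (1,3)(W), (1,2)(W), (0,6)(W) are all W)
(1,8): L (options (1,4)(W), (1,3)(W), (0,7)(W) are all W)
(1,9): L (options (1,5)(W), (1,4)(W), (0,8)(W) are all W)
(2,2): L (sole option (1,1)(W) is W)
(2,3): L (sole option (1,2)(W) is W)
(3,5): L (options (0,5)(W), (3,1)(W), (3,0)(W), (2,4)(W) are all W)
(3,6): L (options (0,6)(W), (3,2)(W), (3,1)(W), (2,5)(W) are all W)
(3,7): L (options (0,7)(W), (3,3)(W), (3,2)(W), (2,6)(W) are all W)
(3,8): L (options (0,8)(W), (3,4)(W), (3,3)(W), (2,7)(W) are all W)
(4,1): L (options (1,1)(W), (3,0)(W) are all W)
(4,2): L (options (1,2)(W), (3,1)(W) are all W)
(4,3): L (options (1,3)(W), (3,2)(W) are all W)
(4,4): L (options (1,4)(W), (4,0)(W), (3,3)(W) are all W)
(5,6): L (options (2,6)(W), (0,6)(W), (5,2)(W), (5,1)(W), (4,5)(W) are all W)
(5,7): L (options (2,7)(W), (0,7)(W), (5,3)(W), (5,2)(W), (4,6)(W) are all W)
(5,8): L (options (2,8)(W), (0,8)(W), (5,4)(W), (5,3)(W), (4,7)(W) are all W)
(6,1): L (options (3,1)(W), (1,1)(W), (5,0)(W) are all W)
(6,2): L (options (3,2)(W), (1,2)(W), (5,1)(W) are all W)
(6,3): L (options (3,3)(W), (1,3)(W), (5,2)(W) are all W)
(6,4): L (options (3,4)(W), (1,4)(W), (6,0)(W), (5,3)(W) are all W)
(7,6): L (options (4,6)(W), (2,6)(W), (7,2)(W), (7,1)(W), (6,5)(W) are all W)
(7,7): L (options (4,7)(W), (2,7)(W), (7,3)(W), (7,2)(W), (6,6)(W) are all W)
(7,8): L (options (4,8)(W), (2,8)(W), (7,4)(W), (7,3)(W), (6,7)(W) are all W)
(7,9): L (options (4,9)(W), (2,9)(W), (7,5)(W), (7,4)(W), (6,8)(W) are all W)
(8,0): L (options (5,0)(W), (3,0)(W) are all W)
(8,1): L (options (5,1)(W), (3,1)(W), (7,0)(W) are all W)
(8,2): L (options (5,2)(W), (3,2)(W), (7,1)(W) are all W)
(8,3): L (options (5,3)(W), (3,3)(W), (7,2)(W) are all W)
(9,0): L (options (6,0)(W), (4,0)(W) are all W)
(9,6): L (options (6,6)(W), (4,6)(W), (9,2)(W), (9,1)(W), (8,5)(W) are all W)
(9,7): L (options (6,7)(W), (4,7)(W), (9,3)(W), (9,2)(W), (8,6)(W) are all W)
(9,8): L (options (6,8)(W), (4,8)(W), (9,4)(W), (9,3)(W), (8,7)(W) are all W)
(9,9): L (options (6,9)(W), (4,9)(W), (9,5)(W), (9,4)(W), (8,8)(W) are all W)
Every other cell has at least one move into one of the L cells above, so it is W.
L cells per row: a=0: 5, a=1: 5, a=2: 3, a=3: 4, a=4: 4, a=5: 3, a=6: 4, a=7: 4, a=8: 4, a=9: 5; total 41.

41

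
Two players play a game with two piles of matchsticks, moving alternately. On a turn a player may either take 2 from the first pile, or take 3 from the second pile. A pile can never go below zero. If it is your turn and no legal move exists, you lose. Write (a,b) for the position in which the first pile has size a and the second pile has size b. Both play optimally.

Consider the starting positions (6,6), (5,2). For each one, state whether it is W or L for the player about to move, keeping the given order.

Label each position W (a win for the player to move) or L (a loss). A position with no legal move is L; any other position is W exactly when some move reaches an L, and L when every move reaches a W.
No move ever increases a pile, so every position that can arise here has a ≤ 6 and b ≤ 6; it is enough to label the cells with 0 ≤ a ≤ 6 and 0 ≤ b ≤ 6.
Every move lowers a or b (never raises either), so fill the grid row by row in increasing a, and left to right within a row: each cell's successors are then already labelled.
      b=0  b=1  b=2  b=3  b=4  b=5  b=6
a=0:    L    L    L    W    W    W    L
a=1:    L    L    L    W    W    W    L
a=2:    W    W    W    L    L    L    W
a=3:    W    W    W    L    L    L    W
a=4:    L    L    L    W    W    W    L
a=5:    L    L    L    W    W    W    L
a=6:    W    W    W    L    L    L    W
Cells with no legal move (terminal, hence L): (0,0), (0,1), (0,2), (1,0), (1,1), (1,2).
The remaining L cells, each justified by listing all of its moves:
(0,6): L (sole option (0,3)(W) is W)
(1,6): L (sole option (1,3)(W) is W)
(2,3): L (options (0,3)(W), (2,0)(W) are all W)
(2,4): L (options (0,4)(W), (2,1)(W) are all W)
(2,5): L (options (0,5)(W), (2,2)(W) are all W)
(3,3): L (options (1,3)(W), (3,0)(W) are all W)
(3,4): L (options (1,4)(W), (3,1)(W) are all W)
(3,5): L (options (1,5)(W), (3,2)(W) are all W)
(4,0): L (sole option (2,0)(W) is W)
(4,1): L (sole option (2,1)(W) is W)
(4,2): L (sole option (2,2)(W) is W)
(4,6): L (options (2,6)(W), (4,3)(W) are all W)
(5,0): L (sole option (3,0)(W) is W)
(5,1): L (sole option (3,1)(W) is W)
(5,2): L (sole option (3,2)(W) is W)
(5,6): L (options (3,6)(W), (5,3)(W) are all W)
(6,3): L (options (4,3)(W), (6,0)(W) are all W)
(6,4): L (options (4,4)(W), (6,1)(W) are all W)
(6,5): L (options (4,5)(W), (6,2)(W) are all W)
Every other cell has at least one move into one of the L cells above, so it is W.
(6,6): the move to (4,6) reaches an L cell, so W
(5,2): one of the L cells justified above, so L

(6,6): W, (5,2): L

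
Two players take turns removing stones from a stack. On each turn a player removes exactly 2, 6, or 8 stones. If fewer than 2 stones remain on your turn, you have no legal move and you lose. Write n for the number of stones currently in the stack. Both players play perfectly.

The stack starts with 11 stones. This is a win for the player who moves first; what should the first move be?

Classify positions by backward induction: terminal positions (no move available) are L. From any other position, the mover wins iff some move reaches an L.
n=0: no move → L
n=1: no move → L
n=2: W (go to 0, an L position)
n=3: W (go to 1, an L position)
n=4: L (sole option 2(W) is W)
n=5: L (sole option 3(W) is W)
n=6: W (go to 4, an L position)
n=7: W (go to 5, an L position)
n=8: W (go to 0, an L position)
n=9: W (go to 1, an L position)
n=10: W (go to 4, an L position)
n=11: W (go to 5, an L position)
From 11, the L positions reachable in one move are: 5.

Remove 6, leaving 5.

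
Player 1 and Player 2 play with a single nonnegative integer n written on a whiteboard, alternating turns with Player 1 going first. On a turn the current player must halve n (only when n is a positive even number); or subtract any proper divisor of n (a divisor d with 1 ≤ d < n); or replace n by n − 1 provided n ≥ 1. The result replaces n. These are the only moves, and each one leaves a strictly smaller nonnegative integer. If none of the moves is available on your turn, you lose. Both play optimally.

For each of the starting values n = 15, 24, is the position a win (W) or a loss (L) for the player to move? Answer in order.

Build the W/L table. Terminal = L. A non-terminal position is W if it has a move to some L; otherwise it is L.
n=0: no move → L
n=1: reaches L-position 0 → W
n=2: only reaches 1(W), which is W → L
n=3: reaches L-position 2 → W
n=4: reaches L-position 2 → W
n=5: only reaches 4(W), which is W → L
n=6: reaches L-position 5 → W
n=7: only reaches 6(W), which is W → L
n=8: reaches L-position 7 → W
n=9: only reaches 6(W), 8(W), all W → L
n=10: reaches L-position 5 → W
n=11: only reaches 10(W), which is W → L
n=12: reaches L-position 9 → W
n=13: only reaches 12(W), which is W → L
n=14: reaches L-position 7 → W
n=15: only reaches 10(W), 12(W), 14(W), all W → L
n=16: reaches L-position 15 → W
n=17: only reaches 16(W), which is W → L
n=18: reaches L-position 9 → W
n=19: only reaches 18(W), which is W → L
n=20: reaches L-position 15 → W
n=21: only reaches 14(W), 18(W), 20(W), all W → L
n=22: reaches L-position 11 → W
n=23: only reaches 22(W), which is W → L
n=24: reaches L-position 21 → W

15: L, 24: W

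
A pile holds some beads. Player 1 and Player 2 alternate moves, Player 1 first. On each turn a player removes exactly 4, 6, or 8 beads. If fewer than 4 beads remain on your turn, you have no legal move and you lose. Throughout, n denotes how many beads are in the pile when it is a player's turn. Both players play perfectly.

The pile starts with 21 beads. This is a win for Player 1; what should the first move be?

Use the standard recursion: the mover loses at a terminal position; elsewhere, the mover wins exactly when some move hands the opponent an L position.
n=0: no move → L
n=1: no move → L
n=2: no move → L
n=3: no move → L
n=4: can move to 0, which is L ⇒ W
n=5: can move to 1, which is L ⇒ W
n=6: can move to 2, which is L ⇒ W
n=7: can move to 3, which is L ⇒ W
n=8: can move to 2, which is L ⇒ W
n=9: can move to 3, which is L ⇒ W
n=10: can move to 2, which is L ⇒ W
n=11: can move to 3, which is L ⇒ W
n=12: moves to 8(W), 6(W), 4(W); every one is W ⇒ L
n=13: moves to 9(W), 7(W), 5(W); every one is W ⇒ L
n=14: moves to 10(W), 8(W), 6(W); every one is W ⇒ L
n=15: moves to 11(W), 9(W), 7(W); every one is W ⇒ L
n=16: can move to 12, which is L ⇒ W
n=17: can move to 13, which is L ⇒ W
n=18: can move to 14, which is L ⇒ W
n=19: can move to 15, which is L ⇒ W
n=20: can move to 14, which is L ⇒ W
n=21: can move to 15, which is L ⇒ W
From 21, the L positions reachable in one move are: 15, 13. Any move reaching one of these is winning.

Remove 6, leaving 15.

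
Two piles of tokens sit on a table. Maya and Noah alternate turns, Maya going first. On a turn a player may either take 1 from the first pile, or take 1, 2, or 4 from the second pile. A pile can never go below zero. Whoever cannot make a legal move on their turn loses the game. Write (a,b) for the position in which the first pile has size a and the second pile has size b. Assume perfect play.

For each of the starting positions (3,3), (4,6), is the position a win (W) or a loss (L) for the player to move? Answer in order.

Work bottom-up. With no move the player to move loses. Otherwise the position is W if at least one move leads to an L position for the opponent, and L if every move leads to a W.
No move ever increases a pile, so every position that can arise here has a ≤ 4 and b ≤ 6; it is enough to label the cells with 0 ≤ a ≤ 4 and 0 ≤ b ≤ 6.
Every move lowers a or b (never raises either), so fill the grid row by row in increasing a, and left to right within a row: each cell's successors are then already labelled.
      b=0  b=1  b=2  b=3  b=4  b=5  b=6
a=0:    L    W    W    L    W    W    L
a=1:    W    L    W    W    L    W    W
a=2:    L    W    W    L    W    W    L
a=3:    W    L    W    W    L    W    W
a=4:    L    W    W    L    W    W    L
Cells with no legal move (terminal, hence L): (0,0).
The remaining L cells, each justified by listing all of its moves:
(0,3): moves to (0,2)(W), (0,1)(W); every one is W ⇒ L
(0,6): moves to (0,5)(W), (0,4)(W), (0,2)(W); every one is W ⇒ L
(1,1): moves to (0,1)(W), (1,0)(W); every one is W ⇒ L
(1,4): moves to (0,4)(W), (1,3)(W), (1,2)(W), (1,0)(W); every one is W ⇒ L
(2,0): the only move is to (1,0)(W), a W ⇒ L
(2,3): moves to (1,3)(W), (2,2)(W), (2,1)(W); every one is W ⇒ L
(2,6): moves to (1,6)(W), (2,5)(W), (2,4)(W), (2,2)(W); every one is W ⇒ L
(3,1): moves to (2,1)(W), (3,0)(W); every one is W ⇒ L
(3,4): moves to (2,4)(W), (3,3)(W), (3,2)(W), (3,0)(W); every one is W ⇒ L
(4,0): the only move is to (3,0)(W), a W ⇒ L
(4,3): moves to (3,3)(W), (4,2)(W), (4,1)(W); every one is W ⇒ L
(4,6): moves to (3,6)(W), (4,5)(W), (4,4)(W), (4,2)(W); every one is W ⇒ L
Every other cell has at least one move into one of the L cells above, so it is W.
(3,3): the move to (2,3) reaches an L cell, so W
(4,6): one of the L cells justified above, so L

(3,3): W, (4,6): L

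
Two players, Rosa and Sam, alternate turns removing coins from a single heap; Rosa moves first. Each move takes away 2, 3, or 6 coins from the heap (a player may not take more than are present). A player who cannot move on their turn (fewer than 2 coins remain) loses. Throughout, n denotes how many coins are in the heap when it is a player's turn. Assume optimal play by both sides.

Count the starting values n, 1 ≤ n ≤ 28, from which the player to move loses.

10

Label each position W (a win for the player to move) or L (a loss). A position with no legal move is L; any other position is W exactly when some move reaches an L, and L when every move reaches a W.
n=0: no move → L
n=1: no move → L
n=2: W (go to 0, an L position)
n=3: W (go to 1, an L position)
n=4: W (go to 1, an L position)
n=5: L (options 3(W), 2(W) are all W)
n=6: W (go to 0, an L position)
n=7: W (go to 5, an L position)
n=8: W (go to 5, an L position)
n=9: L (options 7(W), 6(W), 3(W) are all W)
n=10: L (options 8(W), 7(W), 4(W) are all W)
n=11: W (go to 9, an L position)
n=12: W (go to 10, an L position)
n=13: W (go to 10, an L position)
n=14: L (options 12(W), 11(W), 8(W) are all W)
n=15: W (go to 9, an L position)
n=16: W (go to 14, an L position)
n=17: W (go to 14, an L position)
n=18: L (options 16(W), 15(W), 12(W) are all W)
n=19: L (options 17(W), 16(W), 13(W) are all W)
n=20: W (go to 18, an L position)
n=21: W (go to 19, an L position)
n=22: W (go to 19, an L position)
n=23: L (options 21(W), 20(W), 17(W) are all W)
n=24: W (go to 18, an L position)
n=25: W (go to 23, an L position)
n=26: W (go to 23, an L position)
n=27: L (options 25(W), 24(W), 21(W) are all W)
n=28: L (options 26(W), 25(W), 22(W) are all W)
L entries with 1 ≤ n ≤ 28 (n=0 is outside the asked range and is not counted): n = 1, 5, 9, 10, 14, 18, 19, 23, 27, 28; that makes 10.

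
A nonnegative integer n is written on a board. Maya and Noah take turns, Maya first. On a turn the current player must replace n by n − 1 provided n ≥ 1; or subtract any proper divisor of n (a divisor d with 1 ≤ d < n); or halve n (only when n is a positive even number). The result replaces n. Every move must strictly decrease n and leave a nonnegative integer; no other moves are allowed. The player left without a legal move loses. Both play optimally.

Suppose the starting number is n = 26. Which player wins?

Maya wins.

Work bottom-up. With no move the player to move loses. Otherwise the position is W if at least one move leads to an L position for the opponent, and L if every move leads to a W.
n=0: no move → L
n=1: W (go to 0, an L position)
n=2: L (sole option 1(W) is W)
n=3: W (go to 2, an L position)
n=4: W (go to 2, an L position)
n=5: L (sole option 4(W) is W)
n=6: W (go to 5, an L position)
n=7: L (sole option 6(W) is W)
n=8: W (go to 7, an L position)
n=9: L (options 6(W), 8(W) are all W)
n=10: W (go to 5, an L position)
n=11: L (sole option 10(W) is W)
n=12: W (go to 9, an L position)
n=13: L (sole option 12(W) is W)
n=14: W (go to 7, an L position)
n=15: L (options 10(W), 12(W), 14(W) are all W)
n=16: W (go to 15, an L position)
n=17: L (sole option 16(W) is W)
n=18: W (go to 9, an L position)
n=19: L (sole option 18(W) is W)
n=20: W (go to 15, an L position)
n=21: L (options 14(W), 18(W), 20(W) are all W)
n=22: W (go to 11, an L position)
n=23: L (sole option 22(W) is W)
n=24: W (go to 21, an L position)
n=25: L (options 20(W), 24(W) are all W)
n=26: W (go to 13, an L position)
The starting position 26 is W: Maya should move to 13, handing over an L position.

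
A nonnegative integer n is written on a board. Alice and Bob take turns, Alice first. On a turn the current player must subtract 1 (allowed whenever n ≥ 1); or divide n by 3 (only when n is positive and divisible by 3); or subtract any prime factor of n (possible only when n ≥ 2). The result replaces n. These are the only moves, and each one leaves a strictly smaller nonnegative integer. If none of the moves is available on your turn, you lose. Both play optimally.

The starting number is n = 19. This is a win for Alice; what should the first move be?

Compute win/loss labels from the base case upward. A position with no move is L. Any other position is W if it can reach an L in one move, else L.
n=0: no move → L
n=1: →0(L), so W
n=2: →0(L), so W
n=3: →0(L), so W
n=4: →2(W), 3(W) — all W, so L
n=5: →0(L), so W
n=6: →4(L), so W
n=7: →0(L), so W
n=8: →6(W), 7(W) — all W, so L
n=9: →8(L), so W
n=10: →8(L), so W
n=11: →0(L), so W
n=12: →4(L), so W
n=13: →0(L), so W
n=14: →7(W), 12(W), 13(W) — all W, so L
n=15: →14(L), so W
n=16: →14(L), so W
n=17: →0(L), so W
n=18: →6(W), 15(W), 16(W), 17(W) — all W, so L
n=19: →0(L), so W
From 19, the L positions reachable in one move are: 0, 18. Any move reaching one of these is winning.

Move to 0.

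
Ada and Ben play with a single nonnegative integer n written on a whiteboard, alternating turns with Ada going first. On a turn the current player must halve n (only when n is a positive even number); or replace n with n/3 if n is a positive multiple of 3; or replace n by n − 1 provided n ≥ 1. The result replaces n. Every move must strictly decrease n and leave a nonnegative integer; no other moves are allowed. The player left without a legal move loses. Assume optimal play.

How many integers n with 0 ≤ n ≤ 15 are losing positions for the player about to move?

Use the standard recursion: the mover loses at a terminal position; elsewhere, the mover wins exactly when some move hands the opponent an L position.
n=0: no move → L
n=1: →0(L), so W
n=2: →1(W) only, which is W, so L
n=3: →2(L), so W
n=4: →2(L), so W
n=5: →4(W) only, which is W, so L
n=6: →2(L), so W
n=7: →6(W) only, which is W, so L
n=8: →7(L), so W
n=9: →3(W), 8(W) — all W, so L
n=10: →5(L), so W
n=11: →10(W) only, which is W, so L
n=12: →11(L), so W
n=13: →12(W) only, which is W, so L
n=14: →7(L), so W
n=15: →5(L), so W
L entries with 0 ≤ n ≤ 15: n = 0, 2, 5, 7, 9, 11, 13; that makes 7.

7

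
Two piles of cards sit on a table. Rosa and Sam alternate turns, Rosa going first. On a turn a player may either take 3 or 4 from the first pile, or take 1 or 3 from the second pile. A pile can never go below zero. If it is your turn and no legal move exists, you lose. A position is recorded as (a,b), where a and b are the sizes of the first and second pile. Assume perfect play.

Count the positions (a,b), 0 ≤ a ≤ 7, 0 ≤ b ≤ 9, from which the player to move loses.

35

Positions with no move are L. A position that does have a move is losing for the player to move precisely when every available move leads to a winning position for the opponent. Fill in the labels:
Every move lowers a or b (never raises either), so fill the grid row by row in increasing a, and left to right within a row: each cell's successors are then already labelled.
      b=0  b=1  b=2  b=3  b=4  b=5  b=6  b=7  b=8  b=9
a=0:    L    W    L    W    L    W    L    W    L    W
a=1:    L    W    L    W    L    W    L    W    L    W
a=2:    L    W    L    W    L    W    L    W    L    W
a=3:    W    L    W    L    W    L    W    L    W    L
a=4:    W    L    W    L    W    L    W    L    W    L
a=5:    W    L    W    L    W    L    W    L    W    L
a=6:    W    W    W    W    W    W    W    W    W    W
a=7:    L    W    L    W    L    W    L    W    L    W
Cells with no legal move (terminal, hence L): (0,0), (1,0), (2,0).
The remaining L cells, each justified by listing all of its moves:
(0,2): L (sole option (0,1)(W) is W)
(0,4): L (options (0,3)(W), (0,1)(W) are all W)
(0,6): L (options (0,5)(W), (0,3)(W) are all W)
(0,8): L (options (0,7)(W), (0,5)(W) are all W)
(1,2): L (sole option (1,1)(W) is W)
(1,4): L (options (1,3)(W), (1,1)(W) are all W)
(1,6): L (options (1,5)(W), (1,3)(W) are all W)
(1,8): L (options (1,7)(W), (1,5)(W) are all W)
(2,2): L (sole option (2,1)(W) is W)
(2,4): L (options (2,3)(W), (2,1)(W) are all W)
(2,6): L (options (2,5)(W), (2,3)(W) are all W)
(2,8): L (options (2,7)(W), (2,5)(W) are all W)
(3,1): L (options (0,1)(W), (3,0)(W) are all W)
(3,3): L (options (0,3)(W), (3,2)(W), (3,0)(W) are all W)
(3,5): L (options (0,5)(W), (3,4)(W), (3,2)(W) are all W)
(3,7): L (options (0,7)(W), (3,6)(W), (3,4)(W) are all W)
(3,9): L (options (0,9)(W), (3,8)(W), (3,6)(W) are all W)
(4,1): L (options (1,1)(W), (0,1)(W), (4,0)(W) are all W)
(4,3): L (options (1,3)(W), (0,3)(W), (4,2)(W), (4,0)(W) are all W)
(4,5): L (options (1,5)(W), (0,5)(W), (4,4)(W), (4,2)(W) are all W)
(4,7): L (options (1,7)(W), (0,7)(W), (4,6)(W), (4,4)(W) are all W)
(4,9): L (options (1,9)(W), (0,9)(W), (4,8)(W), (4,6)(W) are all W)
(5,1): L (options (2,1)(W), (1,1)(W), (5,0)(W) are all W)
(5,3): L (options (2,3)(W), (1,3)(W), (5,2)(W), (5,0)(W) are all W)
(5,5): L (options (2,5)(W), (1,5)(W), (5,4)(W), (5,2)(W) are all W)
(5,7): L (options (2,7)(W), (1,7)(W), (5,6)(W), (5,4)(W) are all W)
(5,9): L (options (2,9)(W), (1,9)(W), (5,8)(W), (5,6)(W) are all W)
(7,0): L (options (4,0)(W), (3,0)(W) are all W)
(7,2): L (options (4,2)(W), (3,2)(W), (7,1)(W) are all W)
(7,4): L (options (4,4)(W), (3,4)(W), (7,3)(W), (7,1)(W) are all W)
(7,6): L (options (4,6)(W), (3,6)(W), (7,5)(W), (7,3)(W) are all W)
(7,8): L (options (4,8)(W), (3,8)(W), (7,7)(W), (7,5)(W) are all W)
Every other cell has at least one move into one of the L cells above, so it is W.
L cells per row: a=0: 5, a=1: 5, a=2: 5, a=3: 5, a=4: 5, a=5: 5, a=6: 0, a=7: 5; total 35.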